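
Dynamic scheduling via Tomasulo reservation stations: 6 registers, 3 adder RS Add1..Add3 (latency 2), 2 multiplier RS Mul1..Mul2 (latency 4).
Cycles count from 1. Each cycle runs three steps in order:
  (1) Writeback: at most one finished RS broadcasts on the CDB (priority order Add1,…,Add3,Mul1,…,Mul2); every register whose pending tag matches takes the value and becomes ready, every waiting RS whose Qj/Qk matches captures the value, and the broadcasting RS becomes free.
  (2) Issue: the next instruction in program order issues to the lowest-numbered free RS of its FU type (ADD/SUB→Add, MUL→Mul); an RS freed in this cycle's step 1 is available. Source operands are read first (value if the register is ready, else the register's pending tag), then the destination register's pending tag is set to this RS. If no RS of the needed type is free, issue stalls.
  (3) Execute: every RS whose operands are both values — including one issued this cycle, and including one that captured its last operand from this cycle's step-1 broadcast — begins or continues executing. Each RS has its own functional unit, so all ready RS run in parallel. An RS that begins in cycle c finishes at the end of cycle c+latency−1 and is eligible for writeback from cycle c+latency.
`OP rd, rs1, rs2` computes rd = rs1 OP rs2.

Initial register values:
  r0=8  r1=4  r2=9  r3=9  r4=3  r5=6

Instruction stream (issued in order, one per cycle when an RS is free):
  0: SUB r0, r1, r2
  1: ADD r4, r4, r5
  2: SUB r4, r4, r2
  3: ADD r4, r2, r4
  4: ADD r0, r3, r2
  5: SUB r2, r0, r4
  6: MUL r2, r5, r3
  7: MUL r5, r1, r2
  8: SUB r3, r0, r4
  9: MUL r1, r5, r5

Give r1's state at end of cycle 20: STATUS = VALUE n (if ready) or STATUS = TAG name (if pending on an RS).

STATUS = VALUE 46656

cycle 1: issue SUB r0<-Add1 // r0:Add1,r1:4,r2:9,r3:9,r4:3,r5:6
cycle 2: issue ADD r4<-Add2 // r0:Add1,r1:4,r2:9,r3:9,r4:Add2,r5:6
cycle 3: CDB Add1=-5; issue SUB r4<-Add1 // r0:-5,r1:4,r2:9,r3:9,r4:Add1,r5:6
cycle 4: CDB Add2=9; issue ADD r4<-Add2 // r0:-5,r1:4,r2:9,r3:9,r4:Add2,r5:6
cycle 5: issue ADD r0<-Add3 // r0:Add3,r1:4,r2:9,r3:9,r4:Add2,r5:6
cycle 6: CDB Add1=0; issue SUB r2<-Add1 // r0:Add3,r1:4,r2:Add1,r3:9,r4:Add2,r5:6
cycle 7: CDB Add3=18; issue MUL r2<-Mul1 // r0:18,r1:4,r2:Mul1,r3:9,r4:Add2,r5:6
cycle 8: CDB Add2=9; issue MUL r5<-Mul2 // r0:18,r1:4,r2:Mul1,r3:9,r4:9,r5:Mul2
cycle 9: issue SUB r3<-Add2 // r0:18,r1:4,r2:Mul1,r3:Add2,r4:9,r5:Mul2
cycle 10: CDB Add1=9; stall // r0:18,r1:4,r2:Mul1,r3:Add2,r4:9,r5:Mul2
cycle 11: CDB Add2=9; stall // r0:18,r1:4,r2:Mul1,r3:9,r4:9,r5:Mul2
cycle 12: CDB Mul1=54; issue MUL r1<-Mul1 // r0:18,r1:Mul1,r2:54,r3:9,r4:9,r5:Mul2
cycle 13: - // r0:18,r1:Mul1,r2:54,r3:9,r4:9,r5:Mul2
cycle 14: - // r0:18,r1:Mul1,r2:54,r3:9,r4:9,r5:Mul2
cycle 15: - // r0:18,r1:Mul1,r2:54,r3:9,r4:9,r5:Mul2
cycle 16: CDB Mul2=216 // r0:18,r1:Mul1,r2:54,r3:9,r4:9,r5:216
cycle 17: - // r0:18,r1:Mul1,r2:54,r3:9,r4:9,r5:216
cycle 18: - // r0:18,r1:Mul1,r2:54,r3:9,r4:9,r5:216
cycle 19: - // r0:18,r1:Mul1,r2:54,r3:9,r4:9,r5:216
cycle 20: CDB Mul1=46656 // r0:18,r1:46656,r2:54,r3:9,r4:9,r5:216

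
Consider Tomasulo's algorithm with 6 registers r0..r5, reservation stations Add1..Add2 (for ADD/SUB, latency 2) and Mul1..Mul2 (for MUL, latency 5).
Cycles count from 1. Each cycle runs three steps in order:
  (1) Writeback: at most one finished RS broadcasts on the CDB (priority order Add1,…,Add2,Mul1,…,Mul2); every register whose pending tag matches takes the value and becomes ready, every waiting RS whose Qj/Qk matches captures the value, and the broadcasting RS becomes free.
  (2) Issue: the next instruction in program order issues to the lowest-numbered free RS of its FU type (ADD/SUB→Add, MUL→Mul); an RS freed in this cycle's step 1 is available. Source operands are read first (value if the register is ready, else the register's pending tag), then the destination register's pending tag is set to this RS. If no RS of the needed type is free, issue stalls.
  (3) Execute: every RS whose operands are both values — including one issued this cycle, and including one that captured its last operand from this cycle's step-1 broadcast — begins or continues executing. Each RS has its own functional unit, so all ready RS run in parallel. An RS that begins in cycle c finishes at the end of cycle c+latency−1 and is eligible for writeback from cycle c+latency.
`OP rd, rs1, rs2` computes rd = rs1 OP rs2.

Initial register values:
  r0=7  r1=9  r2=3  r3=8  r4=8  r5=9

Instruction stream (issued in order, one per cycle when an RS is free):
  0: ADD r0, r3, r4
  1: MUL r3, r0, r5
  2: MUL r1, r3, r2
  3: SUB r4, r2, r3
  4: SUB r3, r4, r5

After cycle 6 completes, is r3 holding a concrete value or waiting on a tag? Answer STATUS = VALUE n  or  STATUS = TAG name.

STATUS = TAG Add2

cycle 1: issue ADD r0<-Add1 // r0:Add1,r1:9,r2:3,r3:8,r4:8,r5:9
cycle 2: issue MUL r3<-Mul1 // r0:Add1,r1:9,r2:3,r3:Mul1,r4:8,r5:9
cycle 3: CDB Add1=16; issue MUL r1<-Mul2 // r0:16,r1:Mul2,r2:3,r3:Mul1,r4:8,r5:9
cycle 4: issue SUB r4<-Add1 // r0:16,r1:Mul2,r2:3,r3:Mul1,r4:Add1,r5:9
cycle 5: issue SUB r3<-Add2 // r0:16,r1:Mul2,r2:3,r3:Add2,r4:Add1,r5:9
cycle 6: - // r0:16,r1:Mul2,r2:3,r3:Add2,r4:Add1,r5:9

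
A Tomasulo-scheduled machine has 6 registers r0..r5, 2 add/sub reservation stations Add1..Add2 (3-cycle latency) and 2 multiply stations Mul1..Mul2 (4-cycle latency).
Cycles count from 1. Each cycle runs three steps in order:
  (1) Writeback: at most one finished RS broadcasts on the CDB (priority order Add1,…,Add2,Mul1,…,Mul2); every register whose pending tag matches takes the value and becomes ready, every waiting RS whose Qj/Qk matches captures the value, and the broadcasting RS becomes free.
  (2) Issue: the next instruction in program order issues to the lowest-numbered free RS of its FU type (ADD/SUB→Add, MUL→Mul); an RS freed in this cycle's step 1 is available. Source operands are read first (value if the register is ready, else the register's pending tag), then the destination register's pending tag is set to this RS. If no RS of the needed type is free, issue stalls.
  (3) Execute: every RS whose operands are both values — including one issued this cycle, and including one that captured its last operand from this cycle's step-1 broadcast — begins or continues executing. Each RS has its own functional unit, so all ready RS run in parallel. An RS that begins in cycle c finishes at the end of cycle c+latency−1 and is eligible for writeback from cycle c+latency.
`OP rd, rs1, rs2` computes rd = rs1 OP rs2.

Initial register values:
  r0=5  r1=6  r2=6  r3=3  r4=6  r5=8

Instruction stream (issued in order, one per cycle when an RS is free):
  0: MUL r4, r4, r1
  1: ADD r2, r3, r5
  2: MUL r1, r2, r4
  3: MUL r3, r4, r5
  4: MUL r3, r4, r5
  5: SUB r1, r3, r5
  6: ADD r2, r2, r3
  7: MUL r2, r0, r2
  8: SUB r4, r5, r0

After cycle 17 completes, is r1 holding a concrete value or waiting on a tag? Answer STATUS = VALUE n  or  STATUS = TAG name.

  c1: issue MUL r4<-Mul1  regs: r0:5,r1:6,r2:6,r3:3,r4:Mul1,r5:8
  c2: issue ADD r2<-Add1  regs: r0:5,r1:6,r2:Add1,r3:3,r4:Mul1,r5:8
  c3: issue MUL r1<-Mul2  regs: r0:5,r1:Mul2,r2:Add1,r3:3,r4:Mul1,r5:8
  c4: stall  regs: r0:5,r1:Mul2,r2:Add1,r3:3,r4:Mul1,r5:8
  c5: CDB Add1=11; stall  regs: r0:5,r1:Mul2,r2:11,r3:3,r4:Mul1,r5:8
  c6: CDB Mul1=36; issue MUL r3<-Mul1  regs: r0:5,r1:Mul2,r2:11,r3:Mul1,r4:36,r5:8
  c7: stall  regs: r0:5,r1:Mul2,r2:11,r3:Mul1,r4:36,r5:8
  c8: stall  regs: r0:5,r1:Mul2,r2:11,r3:Mul1,r4:36,r5:8
  c9: stall  regs: r0:5,r1:Mul2,r2:11,r3:Mul1,r4:36,r5:8
  c10: CDB Mul1=288; issue MUL r3<-Mul1  regs: r0:5,r1:Mul2,r2:11,r3:Mul1,r4:36,r5:8
  c11: CDB Mul2=396; issue SUB r1<-Add1  regs: r0:5,r1:Add1,r2:11,r3:Mul1,r4:36,r5:8
  c12: issue ADD r2<-Add2  regs: r0:5,r1:Add1,r2:Add2,r3:Mul1,r4:36,r5:8
  c13: issue MUL r2<-Mul2  regs: r0:5,r1:Add1,r2:Mul2,r3:Mul1,r4:36,r5:8
  c14: CDB Mul1=288; stall  regs: r0:5,r1:Add1,r2:Mul2,r3:288,r4:36,r5:8
  c15: stall  regs: r0:5,r1:Add1,r2:Mul2,r3:288,r4:36,r5:8
  c16: stall  regs: r0:5,r1:Add1,r2:Mul2,r3:288,r4:36,r5:8
  c17: CDB Add1=280; issue SUB r4<-Add1  regs: r0:5,r1:280,r2:Mul2,r3:288,r4:Add1,r5:8

STATUS = VALUE 280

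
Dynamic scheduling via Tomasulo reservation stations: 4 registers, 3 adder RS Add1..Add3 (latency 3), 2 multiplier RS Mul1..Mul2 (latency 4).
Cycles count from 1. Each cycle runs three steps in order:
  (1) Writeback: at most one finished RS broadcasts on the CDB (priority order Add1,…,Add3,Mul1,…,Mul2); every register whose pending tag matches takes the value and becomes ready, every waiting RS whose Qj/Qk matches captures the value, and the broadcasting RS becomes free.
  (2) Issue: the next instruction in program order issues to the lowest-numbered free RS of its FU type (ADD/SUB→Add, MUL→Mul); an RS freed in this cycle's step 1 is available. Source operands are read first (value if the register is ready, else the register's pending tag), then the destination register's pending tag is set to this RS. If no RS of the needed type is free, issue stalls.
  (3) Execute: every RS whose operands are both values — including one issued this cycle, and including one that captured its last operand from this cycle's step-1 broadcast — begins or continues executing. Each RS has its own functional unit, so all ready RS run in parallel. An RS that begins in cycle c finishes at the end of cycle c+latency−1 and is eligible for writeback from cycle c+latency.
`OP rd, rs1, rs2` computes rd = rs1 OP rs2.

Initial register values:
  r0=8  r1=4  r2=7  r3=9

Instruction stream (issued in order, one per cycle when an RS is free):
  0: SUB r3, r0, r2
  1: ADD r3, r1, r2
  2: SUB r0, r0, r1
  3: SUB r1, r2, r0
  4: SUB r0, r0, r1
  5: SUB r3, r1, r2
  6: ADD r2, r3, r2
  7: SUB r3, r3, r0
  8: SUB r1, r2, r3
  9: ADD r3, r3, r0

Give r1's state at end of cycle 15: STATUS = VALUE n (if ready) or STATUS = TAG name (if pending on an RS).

c1: issue SUB r3<-Add1 | r0:8,r1:4,r2:7,r3:Add1
c2: issue ADD r3<-Add2 | r0:8,r1:4,r2:7,r3:Add2
c3: issue SUB r0<-Add3 | r0:Add3,r1:4,r2:7,r3:Add2
c4: CDB Add1=1; issue SUB r1<-Add1 | r0:Add3,r1:Add1,r2:7,r3:Add2
c5: CDB Add2=11; issue SUB r0<-Add2 | r0:Add2,r1:Add1,r2:7,r3:11
c6: CDB Add3=4; issue SUB r3<-Add3 | r0:Add2,r1:Add1,r2:7,r3:Add3
c7: stall | r0:Add2,r1:Add1,r2:7,r3:Add3
c8: stall | r0:Add2,r1:Add1,r2:7,r3:Add3
c9: CDB Add1=3; issue ADD r2<-Add1 | r0:Add2,r1:3,r2:Add1,r3:Add3
c10: stall | r0:Add2,r1:3,r2:Add1,r3:Add3
c11: stall | r0:Add2,r1:3,r2:Add1,r3:Add3
c12: CDB Add2=1; issue SUB r3<-Add2 | r0:1,r1:3,r2:Add1,r3:Add2
c13: CDB Add3=-4; issue SUB r1<-Add3 | r0:1,r1:Add3,r2:Add1,r3:Add2
c14: stall | r0:1,r1:Add3,r2:Add1,r3:Add2
c15: stall | r0:1,r1:Add3,r2:Add1,r3:Add2

STATUS = TAG Add3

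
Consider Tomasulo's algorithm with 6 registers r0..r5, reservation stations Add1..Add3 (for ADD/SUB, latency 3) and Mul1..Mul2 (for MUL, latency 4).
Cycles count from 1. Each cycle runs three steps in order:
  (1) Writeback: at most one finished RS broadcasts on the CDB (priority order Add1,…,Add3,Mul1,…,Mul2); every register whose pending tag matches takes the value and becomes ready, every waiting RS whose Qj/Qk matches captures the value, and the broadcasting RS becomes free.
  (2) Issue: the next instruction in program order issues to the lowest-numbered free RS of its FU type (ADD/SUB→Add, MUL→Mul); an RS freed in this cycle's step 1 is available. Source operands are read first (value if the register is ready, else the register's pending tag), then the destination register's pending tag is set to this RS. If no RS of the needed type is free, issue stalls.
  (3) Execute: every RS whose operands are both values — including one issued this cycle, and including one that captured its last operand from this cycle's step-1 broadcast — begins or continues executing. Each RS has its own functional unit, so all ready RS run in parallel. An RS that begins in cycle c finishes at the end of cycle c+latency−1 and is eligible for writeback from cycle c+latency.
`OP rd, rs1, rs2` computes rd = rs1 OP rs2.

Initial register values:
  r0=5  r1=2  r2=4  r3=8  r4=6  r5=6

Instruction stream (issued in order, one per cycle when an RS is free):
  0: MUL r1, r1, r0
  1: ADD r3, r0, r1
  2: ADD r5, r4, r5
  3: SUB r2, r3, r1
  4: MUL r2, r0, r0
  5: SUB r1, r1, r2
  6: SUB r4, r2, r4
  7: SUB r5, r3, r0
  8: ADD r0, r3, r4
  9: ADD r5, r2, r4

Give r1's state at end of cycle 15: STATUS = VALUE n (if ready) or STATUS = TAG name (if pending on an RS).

STATUS = VALUE -15

  c1: issue MUL r1<-Mul1  regs: r0:5,r1:Mul1,r2:4,r3:8,r4:6,r5:6
  c2: issue ADD r3<-Add1  regs: r0:5,r1:Mul1,r2:4,r3:Add1,r4:6,r5:6
  c3: issue ADD r5<-Add2  regs: r0:5,r1:Mul1,r2:4,r3:Add1,r4:6,r5:Add2
  c4: issue SUB r2<-Add3  regs: r0:5,r1:Mul1,r2:Add3,r3:Add1,r4:6,r5:Add2
  c5: CDB Mul1=10; issue MUL r2<-Mul1  regs: r0:5,r1:10,r2:Mul1,r3:Add1,r4:6,r5:Add2
  c6: CDB Add2=12; issue SUB r1<-Add2  regs: r0:5,r1:Add2,r2:Mul1,r3:Add1,r4:6,r5:12
  c7: stall  regs: r0:5,r1:Add2,r2:Mul1,r3:Add1,r4:6,r5:12
  c8: CDB Add1=15; issue SUB r4<-Add1  regs: r0:5,r1:Add2,r2:Mul1,r3:15,r4:Add1,r5:12
  c9: CDB Mul1=25; stall  regs: r0:5,r1:Add2,r2:25,r3:15,r4:Add1,r5:12
  c10: stall  regs: r0:5,r1:Add2,r2:25,r3:15,r4:Add1,r5:12
  c11: CDB Add3=5; issue SUB r5<-Add3  regs: r0:5,r1:Add2,r2:25,r3:15,r4:Add1,r5:Add3
  c12: CDB Add1=19; issue ADD r0<-Add1  regs: r0:Add1,r1:Add2,r2:25,r3:15,r4:19,r5:Add3
  c13: CDB Add2=-15; issue ADD r5<-Add2  regs: r0:Add1,r1:-15,r2:25,r3:15,r4:19,r5:Add2
  c14: CDB Add3=10  regs: r0:Add1,r1:-15,r2:25,r3:15,r4:19,r5:Add2
  c15: CDB Add1=34  regs: r0:34,r1:-15,r2:25,r3:15,r4:19,r5:Add2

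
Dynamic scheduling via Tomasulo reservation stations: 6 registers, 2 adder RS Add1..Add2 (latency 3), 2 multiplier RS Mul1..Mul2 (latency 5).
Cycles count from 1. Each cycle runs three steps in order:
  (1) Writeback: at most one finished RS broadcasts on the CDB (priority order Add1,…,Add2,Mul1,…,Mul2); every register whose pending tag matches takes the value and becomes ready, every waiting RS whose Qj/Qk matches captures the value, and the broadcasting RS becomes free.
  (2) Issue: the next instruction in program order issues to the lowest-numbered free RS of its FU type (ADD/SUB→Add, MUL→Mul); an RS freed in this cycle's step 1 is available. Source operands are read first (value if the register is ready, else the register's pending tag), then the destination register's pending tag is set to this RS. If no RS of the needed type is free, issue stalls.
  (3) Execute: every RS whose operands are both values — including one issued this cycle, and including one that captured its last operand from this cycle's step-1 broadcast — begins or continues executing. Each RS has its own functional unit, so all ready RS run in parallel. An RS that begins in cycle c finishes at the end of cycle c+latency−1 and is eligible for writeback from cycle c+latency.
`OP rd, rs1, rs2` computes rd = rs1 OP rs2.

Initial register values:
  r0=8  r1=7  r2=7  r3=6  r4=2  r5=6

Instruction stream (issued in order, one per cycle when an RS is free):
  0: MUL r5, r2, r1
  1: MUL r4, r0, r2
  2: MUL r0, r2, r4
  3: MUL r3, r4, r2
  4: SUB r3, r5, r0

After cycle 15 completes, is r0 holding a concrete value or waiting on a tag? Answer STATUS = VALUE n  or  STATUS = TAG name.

  c1: issue MUL r5<-Mul1  regs: r0:8,r1:7,r2:7,r3:6,r4:2,r5:Mul1
  c2: issue MUL r4<-Mul2  regs: r0:8,r1:7,r2:7,r3:6,r4:Mul2,r5:Mul1
  c3: stall  regs: r0:8,r1:7,r2:7,r3:6,r4:Mul2,r5:Mul1
  c4: stall  regs: r0:8,r1:7,r2:7,r3:6,r4:Mul2,r5:Mul1
  c5: stall  regs: r0:8,r1:7,r2:7,r3:6,r4:Mul2,r5:Mul1
  c6: CDB Mul1=49; issue MUL r0<-Mul1  regs: r0:Mul1,r1:7,r2:7,r3:6,r4:Mul2,r5:49
  c7: CDB Mul2=56; issue MUL r3<-Mul2  regs: r0:Mul1,r1:7,r2:7,r3:Mul2,r4:56,r5:49
  c8: issue SUB r3<-Add1  regs: r0:Mul1,r1:7,r2:7,r3:Add1,r4:56,r5:49
  c9: -  regs: r0:Mul1,r1:7,r2:7,r3:Add1,r4:56,r5:49
  c10: -  regs: r0:Mul1,r1:7,r2:7,r3:Add1,r4:56,r5:49
  c11: -  regs: r0:Mul1,r1:7,r2:7,r3:Add1,r4:56,r5:49
  c12: CDB Mul1=392  regs: r0:392,r1:7,r2:7,r3:Add1,r4:56,r5:49
  c13: CDB Mul2=392  regs: r0:392,r1:7,r2:7,r3:Add1,r4:56,r5:49
  c14: -  regs: r0:392,r1:7,r2:7,r3:Add1,r4:56,r5:49
  c15: CDB Add1=-343  regs: r0:392,r1:7,r2:7,r3:-343,r4:56,r5:49

STATUS = VALUE 392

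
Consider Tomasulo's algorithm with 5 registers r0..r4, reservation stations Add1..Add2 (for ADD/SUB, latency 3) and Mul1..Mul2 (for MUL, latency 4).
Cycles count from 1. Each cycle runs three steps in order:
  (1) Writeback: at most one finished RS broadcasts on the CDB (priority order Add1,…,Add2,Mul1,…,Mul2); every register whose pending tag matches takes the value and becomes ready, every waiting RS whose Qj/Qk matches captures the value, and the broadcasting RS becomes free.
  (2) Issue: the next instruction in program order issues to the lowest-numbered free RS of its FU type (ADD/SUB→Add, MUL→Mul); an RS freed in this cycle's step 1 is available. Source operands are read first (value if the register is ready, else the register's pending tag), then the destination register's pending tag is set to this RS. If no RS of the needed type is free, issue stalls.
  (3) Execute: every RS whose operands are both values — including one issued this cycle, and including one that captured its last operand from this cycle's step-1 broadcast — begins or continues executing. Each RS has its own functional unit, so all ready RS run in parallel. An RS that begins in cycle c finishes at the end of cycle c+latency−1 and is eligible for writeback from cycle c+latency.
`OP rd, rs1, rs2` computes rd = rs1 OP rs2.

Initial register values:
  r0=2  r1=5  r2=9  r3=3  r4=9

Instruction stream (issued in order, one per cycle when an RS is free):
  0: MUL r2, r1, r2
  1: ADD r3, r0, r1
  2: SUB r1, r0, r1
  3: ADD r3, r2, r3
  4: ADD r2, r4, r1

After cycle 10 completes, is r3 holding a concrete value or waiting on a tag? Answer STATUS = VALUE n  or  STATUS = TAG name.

STATUS = VALUE 52

  c1: issue MUL r2<-Mul1  regs: r0:2,r1:5,r2:Mul1,r3:3,r4:9
  c2: issue ADD r3<-Add1  regs: r0:2,r1:5,r2:Mul1,r3:Add1,r4:9
  c3: issue SUB r1<-Add2  regs: r0:2,r1:Add2,r2:Mul1,r3:Add1,r4:9
  c4: stall  regs: r0:2,r1:Add2,r2:Mul1,r3:Add1,r4:9
  c5: CDB Add1=7; issue ADD r3<-Add1  regs: r0:2,r1:Add2,r2:Mul1,r3:Add1,r4:9
  c6: CDB Add2=-3; issue ADD r2<-Add2  regs: r0:2,r1:-3,r2:Add2,r3:Add1,r4:9
  c7: CDB Mul1=45  regs: r0:2,r1:-3,r2:Add2,r3:Add1,r4:9
  c8: -  regs: r0:2,r1:-3,r2:Add2,r3:Add1,r4:9
  c9: CDB Add2=6  regs: r0:2,r1:-3,r2:6,r3:Add1,r4:9
  c10: CDB Add1=52  regs: r0:2,r1:-3,r2:6,r3:52,r4:9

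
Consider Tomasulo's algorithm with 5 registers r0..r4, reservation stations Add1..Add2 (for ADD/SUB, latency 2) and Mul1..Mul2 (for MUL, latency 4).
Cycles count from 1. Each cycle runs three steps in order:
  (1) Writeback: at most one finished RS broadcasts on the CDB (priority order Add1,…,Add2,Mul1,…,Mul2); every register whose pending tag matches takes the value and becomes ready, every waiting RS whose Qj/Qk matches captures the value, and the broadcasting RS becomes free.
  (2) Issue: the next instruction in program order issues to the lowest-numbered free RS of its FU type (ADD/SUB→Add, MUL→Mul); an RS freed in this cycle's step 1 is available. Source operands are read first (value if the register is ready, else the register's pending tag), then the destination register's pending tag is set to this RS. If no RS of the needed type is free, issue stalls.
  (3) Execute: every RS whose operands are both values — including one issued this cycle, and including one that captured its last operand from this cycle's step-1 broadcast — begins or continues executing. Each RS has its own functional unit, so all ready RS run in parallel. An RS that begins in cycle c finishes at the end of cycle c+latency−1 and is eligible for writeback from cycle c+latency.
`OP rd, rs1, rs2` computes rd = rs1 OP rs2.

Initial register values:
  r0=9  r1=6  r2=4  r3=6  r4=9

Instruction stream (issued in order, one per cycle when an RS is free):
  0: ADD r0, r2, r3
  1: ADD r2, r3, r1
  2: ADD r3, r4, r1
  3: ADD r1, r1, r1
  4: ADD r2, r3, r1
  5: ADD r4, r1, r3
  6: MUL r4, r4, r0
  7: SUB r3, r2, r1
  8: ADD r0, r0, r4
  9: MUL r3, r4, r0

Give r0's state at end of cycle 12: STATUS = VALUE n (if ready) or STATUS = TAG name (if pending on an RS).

c1: issue ADD r0<-Add1 | r0:Add1,r1:6,r2:4,r3:6,r4:9
c2: issue ADD r2<-Add2 | r0:Add1,r1:6,r2:Add2,r3:6,r4:9
c3: CDB Add1=10; issue ADD r3<-Add1 | r0:10,r1:6,r2:Add2,r3:Add1,r4:9
c4: CDB Add2=12; issue ADD r1<-Add2 | r0:10,r1:Add2,r2:12,r3:Add1,r4:9
c5: CDB Add1=15; issue ADD r2<-Add1 | r0:10,r1:Add2,r2:Add1,r3:15,r4:9
c6: CDB Add2=12; issue ADD r4<-Add2 | r0:10,r1:12,r2:Add1,r3:15,r4:Add2
c7: issue MUL r4<-Mul1 | r0:10,r1:12,r2:Add1,r3:15,r4:Mul1
c8: CDB Add1=27; issue SUB r3<-Add1 | r0:10,r1:12,r2:27,r3:Add1,r4:Mul1
c9: CDB Add2=27; issue ADD r0<-Add2 | r0:Add2,r1:12,r2:27,r3:Add1,r4:Mul1
c10: CDB Add1=15; issue MUL r3<-Mul2 | r0:Add2,r1:12,r2:27,r3:Mul2,r4:Mul1
c11: - | r0:Add2,r1:12,r2:27,r3:Mul2,r4:Mul1
c12: - | r0:Add2,r1:12,r2:27,r3:Mul2,r4:Mul1

STATUS = TAG Add2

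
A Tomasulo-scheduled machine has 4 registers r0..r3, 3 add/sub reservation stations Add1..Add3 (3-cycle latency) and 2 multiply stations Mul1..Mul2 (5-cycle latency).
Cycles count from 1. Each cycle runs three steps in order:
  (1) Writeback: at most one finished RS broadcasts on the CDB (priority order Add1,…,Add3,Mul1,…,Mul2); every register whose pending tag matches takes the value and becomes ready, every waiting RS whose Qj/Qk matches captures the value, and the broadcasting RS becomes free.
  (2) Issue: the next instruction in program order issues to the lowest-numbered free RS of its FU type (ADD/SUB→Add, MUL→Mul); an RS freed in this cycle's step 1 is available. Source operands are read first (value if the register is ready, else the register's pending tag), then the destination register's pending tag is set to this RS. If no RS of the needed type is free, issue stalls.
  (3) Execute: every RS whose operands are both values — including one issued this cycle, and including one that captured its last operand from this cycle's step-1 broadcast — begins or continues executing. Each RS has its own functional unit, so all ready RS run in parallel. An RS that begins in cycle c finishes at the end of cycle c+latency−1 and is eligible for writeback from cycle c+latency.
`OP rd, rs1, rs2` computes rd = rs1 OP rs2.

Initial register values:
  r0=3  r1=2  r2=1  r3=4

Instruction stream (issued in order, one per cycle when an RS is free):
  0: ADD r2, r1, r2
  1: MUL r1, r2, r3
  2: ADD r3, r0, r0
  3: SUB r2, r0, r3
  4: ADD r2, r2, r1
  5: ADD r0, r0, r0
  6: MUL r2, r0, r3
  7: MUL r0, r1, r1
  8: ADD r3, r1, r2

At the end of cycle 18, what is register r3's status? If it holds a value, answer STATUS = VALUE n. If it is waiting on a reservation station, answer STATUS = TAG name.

STATUS = VALUE 48

  c1: issue ADD r2<-Add1  regs: r0:3,r1:2,r2:Add1,r3:4
  c2: issue MUL r1<-Mul1  regs: r0:3,r1:Mul1,r2:Add1,r3:4
  c3: issue ADD r3<-Add2  regs: r0:3,r1:Mul1,r2:Add1,r3:Add2
  c4: CDB Add1=3; issue SUB r2<-Add1  regs: r0:3,r1:Mul1,r2:Add1,r3:Add2
  c5: issue ADD r2<-Add3  regs: r0:3,r1:Mul1,r2:Add3,r3:Add2
  c6: CDB Add2=6; issue ADD r0<-Add2  regs: r0:Add2,r1:Mul1,r2:Add3,r3:6
  c7: issue MUL r2<-Mul2  regs: r0:Add2,r1:Mul1,r2:Mul2,r3:6
  c8: stall  regs: r0:Add2,r1:Mul1,r2:Mul2,r3:6
  c9: CDB Add1=-3; stall  regs: r0:Add2,r1:Mul1,r2:Mul2,r3:6
  c10: CDB Add2=6; stall  regs: r0:6,r1:Mul1,r2:Mul2,r3:6
  c11: CDB Mul1=12; issue MUL r0<-Mul1  regs: r0:Mul1,r1:12,r2:Mul2,r3:6
  c12: issue ADD r3<-Add1  regs: r0:Mul1,r1:12,r2:Mul2,r3:Add1
  c13: -  regs: r0:Mul1,r1:12,r2:Mul2,r3:Add1
  c14: CDB Add3=9  regs: r0:Mul1,r1:12,r2:Mul2,r3:Add1
  c15: CDB Mul2=36  regs: r0:Mul1,r1:12,r2:36,r3:Add1
  c16: CDB Mul1=144  regs: r0:144,r1:12,r2:36,r3:Add1
  c17: -  regs: r0:144,r1:12,r2:36,r3:Add1
  c18: CDB Add1=48  regs: r0:144,r1:12,r2:36,r3:48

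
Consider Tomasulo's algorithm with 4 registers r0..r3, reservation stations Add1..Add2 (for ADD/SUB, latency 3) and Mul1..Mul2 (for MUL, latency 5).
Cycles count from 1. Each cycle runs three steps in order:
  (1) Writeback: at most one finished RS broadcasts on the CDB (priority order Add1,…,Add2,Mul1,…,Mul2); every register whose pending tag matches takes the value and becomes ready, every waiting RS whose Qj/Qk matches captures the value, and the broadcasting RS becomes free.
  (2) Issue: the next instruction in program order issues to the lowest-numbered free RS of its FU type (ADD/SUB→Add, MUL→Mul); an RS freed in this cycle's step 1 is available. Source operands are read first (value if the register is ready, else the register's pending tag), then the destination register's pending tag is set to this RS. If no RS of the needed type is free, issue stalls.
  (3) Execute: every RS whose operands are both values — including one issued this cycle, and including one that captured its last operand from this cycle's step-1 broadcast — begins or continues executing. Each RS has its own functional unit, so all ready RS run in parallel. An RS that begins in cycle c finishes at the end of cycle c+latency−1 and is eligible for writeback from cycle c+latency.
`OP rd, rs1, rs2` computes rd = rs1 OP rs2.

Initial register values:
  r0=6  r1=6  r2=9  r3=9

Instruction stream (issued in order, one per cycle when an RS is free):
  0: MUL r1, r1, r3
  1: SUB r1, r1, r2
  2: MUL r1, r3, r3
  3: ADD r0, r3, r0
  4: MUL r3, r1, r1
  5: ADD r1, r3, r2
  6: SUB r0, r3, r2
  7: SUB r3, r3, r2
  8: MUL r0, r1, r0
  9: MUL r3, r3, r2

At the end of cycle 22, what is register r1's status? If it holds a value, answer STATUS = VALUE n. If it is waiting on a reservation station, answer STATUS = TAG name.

cycle 1: issue MUL r1<-Mul1 // r0:6,r1:Mul1,r2:9,r3:9
cycle 2: issue SUB r1<-Add1 // r0:6,r1:Add1,r2:9,r3:9
cycle 3: issue MUL r1<-Mul2 // r0:6,r1:Mul2,r2:9,r3:9
cycle 4: issue ADD r0<-Add2 // r0:Add2,r1:Mul2,r2:9,r3:9
cycle 5: stall // r0:Add2,r1:Mul2,r2:9,r3:9
cycle 6: CDB Mul1=54; issue MUL r3<-Mul1 // r0:Add2,r1:Mul2,r2:9,r3:Mul1
cycle 7: CDB Add2=15; issue ADD r1<-Add2 // r0:15,r1:Add2,r2:9,r3:Mul1
cycle 8: CDB Mul2=81; stall // r0:15,r1:Add2,r2:9,r3:Mul1
cycle 9: CDB Add1=45; issue SUB r0<-Add1 // r0:Add1,r1:Add2,r2:9,r3:Mul1
cycle 10: stall // r0:Add1,r1:Add2,r2:9,r3:Mul1
cycle 11: stall // r0:Add1,r1:Add2,r2:9,r3:Mul1
cycle 12: stall // r0:Add1,r1:Add2,r2:9,r3:Mul1
cycle 13: CDB Mul1=6561; stall // r0:Add1,r1:Add2,r2:9,r3:6561
cycle 14: stall // r0:Add1,r1:Add2,r2:9,r3:6561
cycle 15: stall // r0:Add1,r1:Add2,r2:9,r3:6561
cycle 16: CDB Add1=6552; issue SUB r3<-Add1 // r0:6552,r1:Add2,r2:9,r3:Add1
cycle 17: CDB Add2=6570; issue MUL r0<-Mul1 // r0:Mul1,r1:6570,r2:9,r3:Add1
cycle 18: issue MUL r3<-Mul2 // r0:Mul1,r1:6570,r2:9,r3:Mul2
cycle 19: CDB Add1=6552 // r0:Mul1,r1:6570,r2:9,r3:Mul2
cycle 20: - // r0:Mul1,r1:6570,r2:9,r3:Mul2
cycle 21: - // r0:Mul1,r1:6570,r2:9,r3:Mul2
cycle 22: CDB Mul1=43046640 // r0:43046640,r1:6570,r2:9,r3:Mul2

STATUS = VALUE 6570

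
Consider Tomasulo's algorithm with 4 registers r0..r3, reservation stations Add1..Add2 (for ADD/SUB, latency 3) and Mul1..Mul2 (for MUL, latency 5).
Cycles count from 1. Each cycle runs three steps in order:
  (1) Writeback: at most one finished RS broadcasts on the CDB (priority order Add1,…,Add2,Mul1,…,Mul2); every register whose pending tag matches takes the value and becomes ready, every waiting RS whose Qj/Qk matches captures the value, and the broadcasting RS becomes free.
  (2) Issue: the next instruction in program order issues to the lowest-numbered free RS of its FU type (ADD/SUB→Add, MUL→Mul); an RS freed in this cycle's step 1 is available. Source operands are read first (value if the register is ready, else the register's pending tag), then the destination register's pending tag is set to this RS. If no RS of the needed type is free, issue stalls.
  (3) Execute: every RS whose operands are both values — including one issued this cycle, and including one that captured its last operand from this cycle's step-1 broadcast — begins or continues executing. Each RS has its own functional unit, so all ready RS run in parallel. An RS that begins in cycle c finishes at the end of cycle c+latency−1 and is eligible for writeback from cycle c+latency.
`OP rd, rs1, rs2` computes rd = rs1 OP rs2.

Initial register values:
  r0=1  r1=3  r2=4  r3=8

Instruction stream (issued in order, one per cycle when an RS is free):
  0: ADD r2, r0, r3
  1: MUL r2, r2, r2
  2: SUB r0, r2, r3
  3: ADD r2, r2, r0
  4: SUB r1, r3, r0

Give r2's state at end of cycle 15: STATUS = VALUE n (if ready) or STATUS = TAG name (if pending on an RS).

STATUS = VALUE 154

  c1: issue ADD r2<-Add1  regs: r0:1,r1:3,r2:Add1,r3:8
  c2: issue MUL r2<-Mul1  regs: r0:1,r1:3,r2:Mul1,r3:8
  c3: issue SUB r0<-Add2  regs: r0:Add2,r1:3,r2:Mul1,r3:8
  c4: CDB Add1=9; issue ADD r2<-Add1  regs: r0:Add2,r1:3,r2:Add1,r3:8
  c5: stall  regs: r0:Add2,r1:3,r2:Add1,r3:8
  c6: stall  regs: r0:Add2,r1:3,r2:Add1,r3:8
  c7: stall  regs: r0:Add2,r1:3,r2:Add1,r3:8
  c8: stall  regs: r0:Add2,r1:3,r2:Add1,r3:8
  c9: CDB Mul1=81; stall  regs: r0:Add2,r1:3,r2:Add1,r3:8
  c10: stall  regs: r0:Add2,r1:3,r2:Add1,r3:8
  c11: stall  regs: r0:Add2,r1:3,r2:Add1,r3:8
  c12: CDB Add2=73; issue SUB r1<-Add2  regs: r0:73,r1:Add2,r2:Add1,r3:8
  c13: -  regs: r0:73,r1:Add2,r2:Add1,r3:8
  c14: -  regs: r0:73,r1:Add2,r2:Add1,r3:8
  c15: CDB Add1=154  regs: r0:73,r1:Add2,r2:154,r3:8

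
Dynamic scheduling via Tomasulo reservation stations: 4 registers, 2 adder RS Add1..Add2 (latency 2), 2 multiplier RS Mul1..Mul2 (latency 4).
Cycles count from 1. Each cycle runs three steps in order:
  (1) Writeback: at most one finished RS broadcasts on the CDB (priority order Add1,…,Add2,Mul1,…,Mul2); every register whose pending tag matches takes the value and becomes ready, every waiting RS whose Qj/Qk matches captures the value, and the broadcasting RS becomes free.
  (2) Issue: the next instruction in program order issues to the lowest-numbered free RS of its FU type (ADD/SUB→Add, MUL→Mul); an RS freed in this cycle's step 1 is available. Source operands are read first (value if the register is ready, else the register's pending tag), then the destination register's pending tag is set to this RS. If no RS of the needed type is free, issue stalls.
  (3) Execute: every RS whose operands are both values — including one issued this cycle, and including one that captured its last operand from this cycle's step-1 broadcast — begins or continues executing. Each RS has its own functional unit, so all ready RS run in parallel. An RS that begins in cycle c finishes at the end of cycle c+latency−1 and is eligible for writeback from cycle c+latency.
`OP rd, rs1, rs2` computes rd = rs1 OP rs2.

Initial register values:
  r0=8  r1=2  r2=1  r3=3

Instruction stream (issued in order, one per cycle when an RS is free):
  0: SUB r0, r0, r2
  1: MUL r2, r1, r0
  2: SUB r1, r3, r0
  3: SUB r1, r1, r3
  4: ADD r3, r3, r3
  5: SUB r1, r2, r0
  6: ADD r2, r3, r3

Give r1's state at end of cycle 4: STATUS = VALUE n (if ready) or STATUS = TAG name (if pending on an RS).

STATUS = TAG Add2

  c1: issue SUB r0<-Add1  regs: r0:Add1,r1:2,r2:1,r3:3
  c2: issue MUL r2<-Mul1  regs: r0:Add1,r1:2,r2:Mul1,r3:3
  c3: CDB Add1=7; issue SUB r1<-Add1  regs: r0:7,r1:Add1,r2:Mul1,r3:3
  c4: issue SUB r1<-Add2  regs: r0:7,r1:Add2,r2:Mul1,r3:3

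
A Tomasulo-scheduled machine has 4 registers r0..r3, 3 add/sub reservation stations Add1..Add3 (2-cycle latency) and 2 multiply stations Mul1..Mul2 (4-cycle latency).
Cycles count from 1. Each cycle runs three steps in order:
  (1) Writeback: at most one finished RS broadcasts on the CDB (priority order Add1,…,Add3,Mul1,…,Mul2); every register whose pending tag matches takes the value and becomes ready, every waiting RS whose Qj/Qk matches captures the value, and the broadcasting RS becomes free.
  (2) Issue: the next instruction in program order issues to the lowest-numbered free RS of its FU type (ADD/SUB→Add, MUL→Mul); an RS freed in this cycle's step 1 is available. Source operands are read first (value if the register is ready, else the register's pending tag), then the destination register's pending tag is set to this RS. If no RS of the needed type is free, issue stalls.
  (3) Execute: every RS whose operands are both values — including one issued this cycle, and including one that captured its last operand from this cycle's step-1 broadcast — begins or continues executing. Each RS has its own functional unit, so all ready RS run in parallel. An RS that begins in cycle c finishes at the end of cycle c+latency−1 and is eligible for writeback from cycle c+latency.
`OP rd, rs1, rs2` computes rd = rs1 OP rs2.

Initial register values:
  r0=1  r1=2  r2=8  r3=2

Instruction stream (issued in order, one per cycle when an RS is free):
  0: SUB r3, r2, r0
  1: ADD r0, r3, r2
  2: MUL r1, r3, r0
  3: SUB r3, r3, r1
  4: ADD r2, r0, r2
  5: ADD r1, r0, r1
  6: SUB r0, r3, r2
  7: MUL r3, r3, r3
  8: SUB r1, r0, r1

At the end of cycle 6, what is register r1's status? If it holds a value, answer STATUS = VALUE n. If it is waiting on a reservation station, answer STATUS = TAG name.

  c1: issue SUB r3<-Add1  regs: r0:1,r1:2,r2:8,r3:Add1
  c2: issue ADD r0<-Add2  regs: r0:Add2,r1:2,r2:8,r3:Add1
  c3: CDB Add1=7; issue MUL r1<-Mul1  regs: r0:Add2,r1:Mul1,r2:8,r3:7
  c4: issue SUB r3<-Add1  regs: r0:Add2,r1:Mul1,r2:8,r3:Add1
  c5: CDB Add2=15; issue ADD r2<-Add2  regs: r0:15,r1:Mul1,r2:Add2,r3:Add1
  c6: issue ADD r1<-Add3  regs: r0:15,r1:Add3,r2:Add2,r3:Add1

STATUS = TAG Add3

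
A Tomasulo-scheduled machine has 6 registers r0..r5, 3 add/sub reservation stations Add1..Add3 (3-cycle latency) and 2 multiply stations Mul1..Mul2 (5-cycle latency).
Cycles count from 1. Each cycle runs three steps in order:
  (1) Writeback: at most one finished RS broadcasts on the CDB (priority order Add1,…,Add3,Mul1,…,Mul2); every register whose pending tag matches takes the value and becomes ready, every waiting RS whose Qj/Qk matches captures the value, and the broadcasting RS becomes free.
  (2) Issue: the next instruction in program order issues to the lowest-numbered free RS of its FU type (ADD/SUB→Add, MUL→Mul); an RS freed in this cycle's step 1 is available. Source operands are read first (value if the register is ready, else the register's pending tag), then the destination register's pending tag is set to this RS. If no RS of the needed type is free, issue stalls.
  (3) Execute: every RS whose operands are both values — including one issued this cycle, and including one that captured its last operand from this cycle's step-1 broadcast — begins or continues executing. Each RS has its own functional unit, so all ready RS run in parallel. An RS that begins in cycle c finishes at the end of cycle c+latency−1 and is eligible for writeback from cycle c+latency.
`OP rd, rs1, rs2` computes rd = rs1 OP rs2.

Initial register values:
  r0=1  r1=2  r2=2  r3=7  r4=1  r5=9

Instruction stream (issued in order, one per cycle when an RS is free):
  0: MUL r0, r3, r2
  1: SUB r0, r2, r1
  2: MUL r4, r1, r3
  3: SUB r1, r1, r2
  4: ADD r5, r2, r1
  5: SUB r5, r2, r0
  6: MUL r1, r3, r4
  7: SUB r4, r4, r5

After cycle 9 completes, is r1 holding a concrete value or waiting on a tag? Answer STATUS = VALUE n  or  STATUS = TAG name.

STATUS = TAG Mul1

c1: issue MUL r0<-Mul1 | r0:Mul1,r1:2,r2:2,r3:7,r4:1,r5:9
c2: issue SUB r0<-Add1 | r0:Add1,r1:2,r2:2,r3:7,r4:1,r5:9
c3: issue MUL r4<-Mul2 | r0:Add1,r1:2,r2:2,r3:7,r4:Mul2,r5:9
c4: issue SUB r1<-Add2 | r0:Add1,r1:Add2,r2:2,r3:7,r4:Mul2,r5:9
c5: CDB Add1=0; issue ADD r5<-Add1 | r0:0,r1:Add2,r2:2,r3:7,r4:Mul2,r5:Add1
c6: CDB Mul1=14; issue SUB r5<-Add3 | r0:0,r1:Add2,r2:2,r3:7,r4:Mul2,r5:Add3
c7: CDB Add2=0; issue MUL r1<-Mul1 | r0:0,r1:Mul1,r2:2,r3:7,r4:Mul2,r5:Add3
c8: CDB Mul2=14; issue SUB r4<-Add2 | r0:0,r1:Mul1,r2:2,r3:7,r4:Add2,r5:Add3
c9: CDB Add3=2 | r0:0,r1:Mul1,r2:2,r3:7,r4:Add2,r5:2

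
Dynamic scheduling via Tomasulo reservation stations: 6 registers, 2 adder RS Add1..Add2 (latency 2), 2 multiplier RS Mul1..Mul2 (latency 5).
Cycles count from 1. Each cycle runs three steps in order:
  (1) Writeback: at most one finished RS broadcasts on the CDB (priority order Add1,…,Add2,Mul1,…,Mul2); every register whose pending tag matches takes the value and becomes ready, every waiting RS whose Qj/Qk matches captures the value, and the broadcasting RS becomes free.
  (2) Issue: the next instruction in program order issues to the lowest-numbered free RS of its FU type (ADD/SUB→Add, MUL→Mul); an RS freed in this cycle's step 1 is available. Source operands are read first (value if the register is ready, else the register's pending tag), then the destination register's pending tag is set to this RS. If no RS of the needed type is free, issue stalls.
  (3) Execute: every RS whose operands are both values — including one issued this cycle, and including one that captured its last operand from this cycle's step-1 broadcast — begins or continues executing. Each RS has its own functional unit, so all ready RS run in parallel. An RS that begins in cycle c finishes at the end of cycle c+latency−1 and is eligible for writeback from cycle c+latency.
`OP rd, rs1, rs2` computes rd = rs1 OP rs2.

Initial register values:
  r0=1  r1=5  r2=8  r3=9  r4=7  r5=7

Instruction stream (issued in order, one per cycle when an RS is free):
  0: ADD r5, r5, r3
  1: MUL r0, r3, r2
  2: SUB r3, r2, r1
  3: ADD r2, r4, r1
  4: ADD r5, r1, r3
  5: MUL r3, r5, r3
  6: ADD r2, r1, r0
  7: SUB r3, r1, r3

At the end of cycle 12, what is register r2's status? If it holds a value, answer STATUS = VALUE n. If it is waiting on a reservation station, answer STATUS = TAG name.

c1: issue ADD r5<-Add1 | r0:1,r1:5,r2:8,r3:9,r4:7,r5:Add1
c2: issue MUL r0<-Mul1 | r0:Mul1,r1:5,r2:8,r3:9,r4:7,r5:Add1
c3: CDB Add1=16; issue SUB r3<-Add1 | r0:Mul1,r1:5,r2:8,r3:Add1,r4:7,r5:16
c4: issue ADD r2<-Add2 | r0:Mul1,r1:5,r2:Add2,r3:Add1,r4:7,r5:16
c5: CDB Add1=3; issue ADD r5<-Add1 | r0:Mul1,r1:5,r2:Add2,r3:3,r4:7,r5:Add1
c6: CDB Add2=12; issue MUL r3<-Mul2 | r0:Mul1,r1:5,r2:12,r3:Mul2,r4:7,r5:Add1
c7: CDB Add1=8; issue ADD r2<-Add1 | r0:Mul1,r1:5,r2:Add1,r3:Mul2,r4:7,r5:8
c8: CDB Mul1=72; issue SUB r3<-Add2 | r0:72,r1:5,r2:Add1,r3:Add2,r4:7,r5:8
c9: - | r0:72,r1:5,r2:Add1,r3:Add2,r4:7,r5:8
c10: CDB Add1=77 | r0:72,r1:5,r2:77,r3:Add2,r4:7,r5:8
c11: - | r0:72,r1:5,r2:77,r3:Add2,r4:7,r5:8
c12: CDB Mul2=24 | r0:72,r1:5,r2:77,r3:Add2,r4:7,r5:8

STATUS = VALUE 77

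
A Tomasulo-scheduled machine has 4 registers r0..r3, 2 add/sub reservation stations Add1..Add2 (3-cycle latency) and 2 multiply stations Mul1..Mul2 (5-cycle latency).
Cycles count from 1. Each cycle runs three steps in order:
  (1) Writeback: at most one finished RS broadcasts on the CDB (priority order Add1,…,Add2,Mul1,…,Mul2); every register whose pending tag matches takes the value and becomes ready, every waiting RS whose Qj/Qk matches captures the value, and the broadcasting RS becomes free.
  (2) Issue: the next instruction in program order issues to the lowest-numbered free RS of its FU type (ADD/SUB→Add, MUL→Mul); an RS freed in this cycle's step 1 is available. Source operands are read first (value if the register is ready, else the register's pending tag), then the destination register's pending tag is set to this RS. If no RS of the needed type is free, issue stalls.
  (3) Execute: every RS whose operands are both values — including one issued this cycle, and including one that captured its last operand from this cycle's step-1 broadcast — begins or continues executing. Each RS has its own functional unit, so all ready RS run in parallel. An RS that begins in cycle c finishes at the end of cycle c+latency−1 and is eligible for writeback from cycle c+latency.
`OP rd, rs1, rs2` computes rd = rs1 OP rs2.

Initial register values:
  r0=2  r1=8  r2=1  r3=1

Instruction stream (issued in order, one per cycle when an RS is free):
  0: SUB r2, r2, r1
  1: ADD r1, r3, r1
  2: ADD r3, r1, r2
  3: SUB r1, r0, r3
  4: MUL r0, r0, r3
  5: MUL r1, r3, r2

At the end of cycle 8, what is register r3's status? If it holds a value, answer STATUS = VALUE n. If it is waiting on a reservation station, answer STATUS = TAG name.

STATUS = VALUE 2

  c1: issue SUB r2<-Add1  regs: r0:2,r1:8,r2:Add1,r3:1
  c2: issue ADD r1<-Add2  regs: r0:2,r1:Add2,r2:Add1,r3:1
  c3: stall  regs: r0:2,r1:Add2,r2:Add1,r3:1
  c4: CDB Add1=-7; issue ADD r3<-Add1  regs: r0:2,r1:Add2,r2:-7,r3:Add1
  c5: CDB Add2=9; issue SUB r1<-Add2  regs: r0:2,r1:Add2,r2:-7,r3:Add1
  c6: issue MUL r0<-Mul1  regs: r0:Mul1,r1:Add2,r2:-7,r3:Add1
  c7: issue MUL r1<-Mul2  regs: r0:Mul1,r1:Mul2,r2:-7,r3:Add1
  c8: CDB Add1=2  regs: r0:Mul1,r1:Mul2,r2:-7,r3:2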